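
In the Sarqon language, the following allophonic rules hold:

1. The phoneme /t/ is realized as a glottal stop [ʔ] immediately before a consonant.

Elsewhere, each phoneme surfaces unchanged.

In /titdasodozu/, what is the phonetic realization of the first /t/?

/t/ (word-initial) fails the environment for rule 1, so it stays [t].

[t]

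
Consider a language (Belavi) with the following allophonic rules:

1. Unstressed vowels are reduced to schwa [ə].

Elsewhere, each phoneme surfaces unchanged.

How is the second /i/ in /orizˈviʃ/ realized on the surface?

[i]

/i/ (between /v/ and /ʃ/): rule 1 targets it, but not in an unstressed syllable → unchanged [i].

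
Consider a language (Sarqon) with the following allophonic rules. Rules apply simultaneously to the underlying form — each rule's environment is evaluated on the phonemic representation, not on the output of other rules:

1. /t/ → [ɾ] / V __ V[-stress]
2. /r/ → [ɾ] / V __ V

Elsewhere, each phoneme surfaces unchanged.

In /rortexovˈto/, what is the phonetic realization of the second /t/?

[t]

/t/ (between /v/ and /o/) fails the environment for rule 1, so it stays [t].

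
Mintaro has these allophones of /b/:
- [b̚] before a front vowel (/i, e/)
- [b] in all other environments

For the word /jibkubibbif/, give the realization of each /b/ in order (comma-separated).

Occurrence 1 (position 3): no conditioning environment matches → elsewhere allophone [b].
Occurrence 2 (position 6): before a front vowel (/i, e/) → [b̚].
Occurrence 3 (position 8): no conditioning environment matches → elsewhere allophone [b].
Occurrence 4 (position 9): before a front vowel (/i, e/) → [b̚].

[b], [b̚], [b], [b̚]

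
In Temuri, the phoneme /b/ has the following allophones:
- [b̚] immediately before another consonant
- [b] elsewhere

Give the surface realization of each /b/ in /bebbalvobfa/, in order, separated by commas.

Occurrence 1 (position 1): no conditioning environment matches → elsewhere allophone [b].
Occurrence 2 (position 3): immediately before another consonant → [b̚].
Occurrence 3 (position 4): no conditioning environment matches → elsewhere allophone [b].
Occurrence 4 (position 9): immediately before another consonant → [b̚].

[b], [b̚], [b], [b̚]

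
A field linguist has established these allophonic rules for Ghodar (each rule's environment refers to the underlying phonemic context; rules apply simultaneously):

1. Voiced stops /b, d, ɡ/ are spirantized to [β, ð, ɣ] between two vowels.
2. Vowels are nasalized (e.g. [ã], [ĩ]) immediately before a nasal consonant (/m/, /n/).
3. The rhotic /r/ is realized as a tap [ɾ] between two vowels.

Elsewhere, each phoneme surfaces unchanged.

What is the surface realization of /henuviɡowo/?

/h/ stays [h].
Rule 2 applies to /e/ (between /h/ and /n/: before a nasal consonant) → [ẽ].
/n/ stays [n].
/u/ (between /n/ and /v/) is in the target of rule 2 but the environment (before a nasal consonant) is not met → [u].
/v/ (between /u/ and /i/) is unaffected → [v].
/i/ (between /v/ and /ɡ/): rule 2 targets it, but not before a nasal consonant → unchanged [i].
/ɡ/ — between /i/ and /o/, between two vowels — surfaces as [ɣ] (rule 1).
/o/ — between /ɡ/ and /w/; rule 2 does not apply here → [o].
/w/ stays [w].
/o/ (word-final) is in the target of rule 2 but the environment (before a nasal consonant) is not met → [o].

[hẽnuviɣowo]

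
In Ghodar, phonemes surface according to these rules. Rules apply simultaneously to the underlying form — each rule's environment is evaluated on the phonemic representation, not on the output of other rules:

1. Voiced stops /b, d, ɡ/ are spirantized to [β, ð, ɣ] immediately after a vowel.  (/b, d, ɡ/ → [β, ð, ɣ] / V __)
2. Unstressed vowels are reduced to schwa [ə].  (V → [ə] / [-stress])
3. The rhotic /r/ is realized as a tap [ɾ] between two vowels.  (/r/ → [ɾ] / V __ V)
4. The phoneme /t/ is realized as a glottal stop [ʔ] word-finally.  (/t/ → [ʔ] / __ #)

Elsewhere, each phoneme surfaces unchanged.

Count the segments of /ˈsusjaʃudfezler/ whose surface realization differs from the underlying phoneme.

Segments that undergo a rule: /a/ → [ə] (rule 2); /u/ → [ə] (rule 2); /d/ → [ð] (rule 1); /e/ → [ə] (rule 2); /e/ → [ə] (rule 2).
All other segments surface unchanged.

5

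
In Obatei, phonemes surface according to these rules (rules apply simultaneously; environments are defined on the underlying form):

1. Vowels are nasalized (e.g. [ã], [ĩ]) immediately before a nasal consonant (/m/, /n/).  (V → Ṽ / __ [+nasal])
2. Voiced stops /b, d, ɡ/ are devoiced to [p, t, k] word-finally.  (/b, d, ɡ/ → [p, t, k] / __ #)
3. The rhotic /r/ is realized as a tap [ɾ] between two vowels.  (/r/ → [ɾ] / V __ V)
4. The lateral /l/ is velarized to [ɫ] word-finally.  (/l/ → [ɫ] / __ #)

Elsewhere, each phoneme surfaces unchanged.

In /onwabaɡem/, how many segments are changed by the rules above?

2

Segments that undergo a rule: /o/ → [õ] (rule 1); /e/ → [ẽ] (rule 1).
All other segments surface unchanged.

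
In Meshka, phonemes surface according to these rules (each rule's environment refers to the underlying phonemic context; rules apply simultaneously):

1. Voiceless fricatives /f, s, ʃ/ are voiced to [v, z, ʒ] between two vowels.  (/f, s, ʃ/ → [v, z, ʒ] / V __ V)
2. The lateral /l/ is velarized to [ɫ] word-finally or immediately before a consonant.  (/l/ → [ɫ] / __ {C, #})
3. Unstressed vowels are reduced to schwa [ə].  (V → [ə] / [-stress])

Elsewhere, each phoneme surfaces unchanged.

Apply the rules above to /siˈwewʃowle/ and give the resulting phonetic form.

[səˈwewʃəwlə]

/s/ — word-initial; rule 1 does not apply here → [s].
/i/ (between /s/ and /w/): in an unstressed syllable, so rule 3 applies → [ə].
/e/ (between /w/ and /w/) is in the target of rule 3 but the environment (in an unstressed syllable) is not met → [e].
/ʃ/ (between /w/ and /o/): rule 1 targets it, but not between two vowels → unchanged [ʃ].
/o/ — between /ʃ/ and /w/, in an unstressed syllable — surfaces as [ə] (rule 3).
/l/ (between /w/ and /e/) is in the target of rule 2 but the environment (word-finally or immediately before a consonant) is not met → [l].
Rule 3 applies to /e/ (word-final: in an unstressed syllable) → [ə].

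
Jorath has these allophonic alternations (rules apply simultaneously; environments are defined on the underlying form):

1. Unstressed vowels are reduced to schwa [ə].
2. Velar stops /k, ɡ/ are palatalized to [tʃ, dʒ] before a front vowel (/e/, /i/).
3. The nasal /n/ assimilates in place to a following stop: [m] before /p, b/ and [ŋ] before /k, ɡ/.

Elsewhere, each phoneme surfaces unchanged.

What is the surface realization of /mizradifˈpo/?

Rule 1 applies to /i/ (between /m/ and /z/: in an unstressed syllable) → [ə].
/a/ (between /r/ and /d/): in an unstressed syllable, so rule 1 applies → [ə].
/i/ meets the environment for rule 1 (in an unstressed syllable) → [ə].
/o/ (word-final): rule 1 targets it, but not in an unstressed syllable → unchanged [o].

[məzrədəfˈpo]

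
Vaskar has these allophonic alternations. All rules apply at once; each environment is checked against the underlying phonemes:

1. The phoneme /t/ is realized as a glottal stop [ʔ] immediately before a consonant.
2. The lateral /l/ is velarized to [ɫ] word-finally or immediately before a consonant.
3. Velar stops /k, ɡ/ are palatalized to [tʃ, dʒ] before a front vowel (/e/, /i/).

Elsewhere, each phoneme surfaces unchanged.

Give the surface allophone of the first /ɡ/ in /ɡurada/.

[ɡ]

/ɡ/ — word-initial; rule 3 does not apply here → [ɡ].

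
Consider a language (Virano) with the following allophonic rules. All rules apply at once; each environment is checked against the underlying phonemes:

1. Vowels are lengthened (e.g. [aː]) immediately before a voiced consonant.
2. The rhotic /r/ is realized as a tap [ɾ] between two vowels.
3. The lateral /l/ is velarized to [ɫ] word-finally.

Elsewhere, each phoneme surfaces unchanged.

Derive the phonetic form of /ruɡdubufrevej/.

[ruːɡduːbufreːveːj]

/r/ (word-initial) is in the target of rule 2 but the environment (between two vowels) is not met → [r].
Rule 1 applies to /u/ (between /r/ and /ɡ/: before a voiced consonant) → [uː].
/ɡ/ stays [ɡ].
/d/ — not in any rule's target class → [d].
/u/ (between /d/ and /b/) occurs before a voiced consonant → [uː] by rule 1.
/b/ (between /u/ and /u/): no rule targets it → [b].
/u/ (between /b/ and /f/): rule 1 targets it, but not before a voiced consonant → unchanged [u].
/f/ — not in any rule's target class → [f].
/r/ — between /f/ and /e/; rule 2 does not apply here → [r].
Rule 1 applies to /e/ (between /r/ and /v/: before a voiced consonant) → [eː].
/v/ (between /e/ and /e/): no rule targets it → [v].
/e/ (between /v/ and /j/) occurs before a voiced consonant → [eː] by rule 1.
/j/ (word-final): no rule targets it → [j].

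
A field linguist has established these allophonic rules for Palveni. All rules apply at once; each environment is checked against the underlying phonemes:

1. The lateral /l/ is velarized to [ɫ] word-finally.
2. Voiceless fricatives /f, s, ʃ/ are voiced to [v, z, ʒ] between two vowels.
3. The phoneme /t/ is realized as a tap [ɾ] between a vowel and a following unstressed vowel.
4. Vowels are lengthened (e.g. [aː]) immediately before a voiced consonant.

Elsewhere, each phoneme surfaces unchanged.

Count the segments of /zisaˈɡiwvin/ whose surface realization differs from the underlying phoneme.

4

Segments that undergo a rule: /s/ → [z] (rule 2); /a/ → [aː] (rule 4); /i/ → [iː] (rule 4); /i/ → [iː] (rule 4).
All other segments surface unchanged.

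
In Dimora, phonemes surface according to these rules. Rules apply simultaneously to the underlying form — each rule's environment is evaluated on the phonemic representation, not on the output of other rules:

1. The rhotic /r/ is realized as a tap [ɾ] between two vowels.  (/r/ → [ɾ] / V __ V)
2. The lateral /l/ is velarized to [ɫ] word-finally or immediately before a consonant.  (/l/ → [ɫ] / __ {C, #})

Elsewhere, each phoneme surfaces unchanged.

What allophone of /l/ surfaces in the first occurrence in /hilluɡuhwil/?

/l/ — between /i/ and /l/, word-finally or immediately before a consonant — surfaces as [ɫ] (rule 2).

[ɫ]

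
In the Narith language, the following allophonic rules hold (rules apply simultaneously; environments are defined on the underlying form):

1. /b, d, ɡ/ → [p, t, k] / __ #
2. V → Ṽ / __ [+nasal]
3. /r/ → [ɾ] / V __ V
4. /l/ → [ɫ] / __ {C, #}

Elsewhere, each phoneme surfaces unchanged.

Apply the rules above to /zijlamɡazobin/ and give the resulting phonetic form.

/z/ stays [z].
/i/ (between /z/ and /j/): rule 2 targets it, but not before a nasal consonant → unchanged [i].
/j/ (between /i/ and /l/) is unaffected → [j].
/l/ — between /j/ and /a/; rule 4 does not apply here → [l].
/a/ meets the environment for rule 2 (before a nasal consonant) → [ã].
/m/ — not in any rule's target class → [m].
/ɡ/ (between /m/ and /a/) is in the target of rule 1 but the environment (word-finally) is not met → [ɡ].
/a/ (between /ɡ/ and /z/) fails the environment for rule 2, so it stays [a].
/z/ stays [z].
/o/ (between /z/ and /b/): rule 2 targets it, but not before a nasal consonant → unchanged [o].
/b/ (between /o/ and /i/) fails the environment for rule 1, so it stays [b].
/i/ — between /b/ and /n/, before a nasal consonant — surfaces as [ĩ] (rule 2).
/n/ (word-final): no rule targets it → [n].

[zijlãmɡazobĩn]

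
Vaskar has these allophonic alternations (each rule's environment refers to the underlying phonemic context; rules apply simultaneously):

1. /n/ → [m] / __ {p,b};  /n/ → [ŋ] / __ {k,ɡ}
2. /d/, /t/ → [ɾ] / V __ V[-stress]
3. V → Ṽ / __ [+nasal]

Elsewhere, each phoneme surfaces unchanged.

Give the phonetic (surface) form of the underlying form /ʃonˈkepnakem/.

/ʃ/ — not in any rule's target class → [ʃ].
/o/ meets the environment for rule 3 (before a nasal consonant) → [õ].
Rule 1 applies to /n/ (between /o/ and /k/: before a labial or velar stop) → [ŋ].
/k/ (between /n/ and /e/) is unaffected → [k].
/e/ (between /k/ and /p/) is in the target of rule 3 but the environment (before a nasal consonant) is not met → [e].
/p/ — not in any rule's target class → [p].
/n/ (between /p/ and /a/): rule 1 targets it, but not before a labial or velar stop → unchanged [n].
/a/ (between /n/ and /k/) fails the environment for rule 3, so it stays [a].
/k/ (between /a/ and /e/) is unaffected → [k].
Rule 3 applies to /e/ (between /k/ and /m/: before a nasal consonant) → [ẽ].
/m/ stays [m].

[ʃõŋˈkepnakẽm]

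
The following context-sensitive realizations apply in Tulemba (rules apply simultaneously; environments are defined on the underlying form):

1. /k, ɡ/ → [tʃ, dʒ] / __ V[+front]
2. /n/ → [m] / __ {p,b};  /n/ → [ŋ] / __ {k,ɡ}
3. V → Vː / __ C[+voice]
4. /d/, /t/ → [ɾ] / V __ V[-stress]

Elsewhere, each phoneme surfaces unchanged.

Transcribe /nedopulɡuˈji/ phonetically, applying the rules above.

[neːɾopuːlɡuːˈji]

/n/ (word-initial) is in the target of rule 2 but the environment (before a labial or velar stop) is not met → [n].
/e/ (between /n/ and /d/): before a voiced consonant, so rule 3 applies → [eː].
/d/ meets the environment for rule 4 (between a vowel and a following unstressed vowel) → [ɾ].
/o/ (between /d/ and /p/) fails the environment for rule 3, so it stays [o].
/p/ (between /o/ and /u/) is unaffected → [p].
Rule 3 applies to /u/ (between /p/ and /l/: before a voiced consonant) → [uː].
/l/ (between /u/ and /ɡ/): no rule targets it → [l].
/ɡ/ (between /l/ and /u/) is in the target of rule 1 but the environment (before a front vowel) is not met → [ɡ].
/u/ meets the environment for rule 3 (before a voiced consonant) → [uː].
/j/ stays [j].
/i/ (word-final) is in the target of rule 3 but the environment (before a voiced consonant) is not met → [i].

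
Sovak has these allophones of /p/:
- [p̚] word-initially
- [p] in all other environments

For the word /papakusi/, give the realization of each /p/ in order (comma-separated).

Occurrence 1 (position 1): word-initially → [p̚].
Occurrence 2 (position 3): no conditioning environment matches → elsewhere allophone [p].

[p̚], [p]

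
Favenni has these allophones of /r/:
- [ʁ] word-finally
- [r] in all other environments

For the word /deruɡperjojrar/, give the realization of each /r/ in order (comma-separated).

Occurrence 1 (position 3): no conditioning environment matches → elsewhere allophone [r].
Occurrence 2 (position 8): no conditioning environment matches → elsewhere allophone [r].
Occurrence 3 (position 12): no conditioning environment matches → elsewhere allophone [r].
Occurrence 4 (position 14): word-finally → [ʁ].

[r], [r], [r], [ʁ]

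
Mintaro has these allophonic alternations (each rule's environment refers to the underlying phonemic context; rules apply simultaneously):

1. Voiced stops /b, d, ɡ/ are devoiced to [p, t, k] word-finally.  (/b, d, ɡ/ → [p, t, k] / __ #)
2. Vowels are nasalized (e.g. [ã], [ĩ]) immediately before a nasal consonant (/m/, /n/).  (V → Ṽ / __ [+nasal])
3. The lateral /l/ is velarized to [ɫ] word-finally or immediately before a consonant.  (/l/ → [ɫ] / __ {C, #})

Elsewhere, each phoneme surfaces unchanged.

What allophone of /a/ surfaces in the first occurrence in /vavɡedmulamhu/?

[a]

/a/ (between /v/ and /v/): rule 2 targets it, but not before a nasal consonant → unchanged [a].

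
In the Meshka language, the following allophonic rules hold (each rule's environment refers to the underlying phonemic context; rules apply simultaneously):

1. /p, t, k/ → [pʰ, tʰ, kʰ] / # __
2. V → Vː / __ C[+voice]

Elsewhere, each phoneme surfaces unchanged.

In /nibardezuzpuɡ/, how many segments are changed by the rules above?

Segments that undergo a rule: /i/ → [iː] (rule 2); /a/ → [aː] (rule 2); /e/ → [eː] (rule 2); /u/ → [uː] (rule 2); /u/ → [uː] (rule 2).
All other segments surface unchanged.

5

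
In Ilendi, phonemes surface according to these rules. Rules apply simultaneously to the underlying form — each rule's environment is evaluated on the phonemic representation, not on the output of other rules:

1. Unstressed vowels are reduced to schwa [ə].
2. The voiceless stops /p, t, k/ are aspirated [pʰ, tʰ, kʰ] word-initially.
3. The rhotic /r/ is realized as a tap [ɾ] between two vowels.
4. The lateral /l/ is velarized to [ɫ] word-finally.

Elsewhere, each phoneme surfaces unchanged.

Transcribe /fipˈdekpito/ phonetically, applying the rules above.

Rule 1 applies to /i/ (between /f/ and /p/: in an unstressed syllable) → [ə].
/p/ (between /i/ and /d/): rule 2 targets it, but not word-initially → unchanged [p].
/e/ (between /d/ and /k/) fails the environment for rule 1, so it stays [e].
/k/ (between /e/ and /p/) fails the environment for rule 2, so it stays [k].
/p/ (between /k/ and /i/) fails the environment for rule 2, so it stays [p].
/i/ — between /p/ and /t/, in an unstressed syllable — surfaces as [ə] (rule 1).
/t/ — between /i/ and /o/; rule 2 does not apply here → [t].
/o/ (word-final) occurs in an unstressed syllable → [ə] by rule 1.

[fəpˈdekpətə]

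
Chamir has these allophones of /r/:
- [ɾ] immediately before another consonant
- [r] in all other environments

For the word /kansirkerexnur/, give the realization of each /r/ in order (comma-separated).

[ɾ], [r], [r]

Occurrence 1 (position 6): immediately before another consonant → [ɾ].
Occurrence 2 (position 9): no conditioning environment matches → elsewhere allophone [r].
Occurrence 3 (position 14): no conditioning environment matches → elsewhere allophone [r].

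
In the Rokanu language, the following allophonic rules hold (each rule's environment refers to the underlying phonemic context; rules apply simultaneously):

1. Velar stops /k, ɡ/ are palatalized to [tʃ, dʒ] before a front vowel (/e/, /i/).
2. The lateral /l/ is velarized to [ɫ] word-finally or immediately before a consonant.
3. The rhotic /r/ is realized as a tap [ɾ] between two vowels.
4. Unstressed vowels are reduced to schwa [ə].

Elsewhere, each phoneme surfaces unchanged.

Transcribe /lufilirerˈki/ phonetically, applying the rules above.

/l/ — word-initial; rule 2 does not apply here → [l].
Rule 4 applies to /u/ (between /l/ and /f/: in an unstressed syllable) → [ə].
/f/ stays [f].
/i/ meets the environment for rule 4 (in an unstressed syllable) → [ə].
/l/ (between /i/ and /i/): rule 2 targets it, but not word-finally or immediately before a consonant → unchanged [l].
/i/ (between /l/ and /r/): in an unstressed syllable, so rule 4 applies → [ə].
/r/ — between /i/ and /e/, between two vowels — surfaces as [ɾ] (rule 3).
/e/ (between /r/ and /r/) occurs in an unstressed syllable → [ə] by rule 4.
/r/ (between /e/ and /k/) fails the environment for rule 3, so it stays [r].
/k/ (between /r/ and /i/): before a front vowel, so rule 1 applies → [tʃ].
/i/ (word-final): rule 4 targets it, but not in an unstressed syllable → unchanged [i].

[ləfələɾərˈtʃi]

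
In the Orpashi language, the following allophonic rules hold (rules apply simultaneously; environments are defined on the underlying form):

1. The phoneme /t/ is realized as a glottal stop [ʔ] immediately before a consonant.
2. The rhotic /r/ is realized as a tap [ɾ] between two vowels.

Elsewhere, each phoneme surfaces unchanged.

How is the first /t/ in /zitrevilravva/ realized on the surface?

[ʔ]

/t/ (between /i/ and /r/): immediately before a consonant, so rule 1 applies → [ʔ].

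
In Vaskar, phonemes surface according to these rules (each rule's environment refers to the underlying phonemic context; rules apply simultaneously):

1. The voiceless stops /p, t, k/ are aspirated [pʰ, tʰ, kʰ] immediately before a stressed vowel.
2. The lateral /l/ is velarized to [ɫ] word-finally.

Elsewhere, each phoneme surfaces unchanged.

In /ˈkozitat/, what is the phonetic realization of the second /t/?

[t]

/t/ — word-final; rule 1 does not apply here → [t].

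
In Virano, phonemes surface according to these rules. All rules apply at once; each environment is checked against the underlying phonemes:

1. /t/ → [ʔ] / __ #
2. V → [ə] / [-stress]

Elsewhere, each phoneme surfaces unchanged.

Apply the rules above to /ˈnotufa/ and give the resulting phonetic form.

[ˈnotəfə]

/n/ (word-initial): no rule targets it → [n].
/o/ (between /n/ and /t/): rule 2 targets it, but not in an unstressed syllable → unchanged [o].
/t/ (between /o/ and /u/) fails the environment for rule 1, so it stays [t].
Rule 2 applies to /u/ (between /t/ and /f/: in an unstressed syllable) → [ə].
/f/ — not in any rule's target class → [f].
/a/ (word-final) occurs in an unstressed syllable → [ə] by rule 2.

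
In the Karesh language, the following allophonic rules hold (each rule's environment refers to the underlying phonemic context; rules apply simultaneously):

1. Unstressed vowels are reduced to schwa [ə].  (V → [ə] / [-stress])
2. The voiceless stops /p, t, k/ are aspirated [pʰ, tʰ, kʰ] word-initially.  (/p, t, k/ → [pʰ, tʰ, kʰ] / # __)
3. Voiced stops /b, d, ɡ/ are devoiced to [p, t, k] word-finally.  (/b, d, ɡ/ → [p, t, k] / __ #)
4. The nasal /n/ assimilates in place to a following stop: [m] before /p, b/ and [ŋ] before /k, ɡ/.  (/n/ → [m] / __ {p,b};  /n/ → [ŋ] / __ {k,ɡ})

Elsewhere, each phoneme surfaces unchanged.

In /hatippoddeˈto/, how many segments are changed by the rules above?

Segments that undergo a rule: /a/ → [ə] (rule 1); /i/ → [ə] (rule 1); /o/ → [ə] (rule 1); /e/ → [ə] (rule 1).
All other segments surface unchanged.

4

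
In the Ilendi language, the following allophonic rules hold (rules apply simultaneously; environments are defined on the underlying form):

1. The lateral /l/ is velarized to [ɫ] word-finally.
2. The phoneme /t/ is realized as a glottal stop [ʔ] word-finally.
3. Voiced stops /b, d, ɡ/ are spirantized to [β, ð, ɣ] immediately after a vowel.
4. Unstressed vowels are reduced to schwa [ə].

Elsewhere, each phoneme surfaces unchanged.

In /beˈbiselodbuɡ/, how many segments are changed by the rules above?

Segments that undergo a rule: /e/ → [ə] (rule 4); /b/ → [β] (rule 3); /e/ → [ə] (rule 4); /o/ → [ə] (rule 4); /d/ → [ð] (rule 3); /u/ → [ə] (rule 4); /ɡ/ → [ɣ] (rule 3).
All other segments surface unchanged.

7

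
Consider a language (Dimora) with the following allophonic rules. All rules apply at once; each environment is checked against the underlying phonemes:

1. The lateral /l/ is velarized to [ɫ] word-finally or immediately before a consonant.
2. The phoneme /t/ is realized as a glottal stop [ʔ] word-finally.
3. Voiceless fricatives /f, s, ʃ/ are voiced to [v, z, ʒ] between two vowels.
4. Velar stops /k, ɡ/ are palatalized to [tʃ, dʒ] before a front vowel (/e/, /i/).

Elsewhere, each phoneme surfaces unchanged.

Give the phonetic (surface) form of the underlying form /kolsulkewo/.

/k/ (word-initial) fails the environment for rule 4, so it stays [k].
/o/ (between /k/ and /l/): no rule targets it → [o].
/l/ meets the environment for rule 1 (word-finally or immediately before a consonant) → [ɫ].
/s/ — between /l/ and /u/; rule 3 does not apply here → [s].
/u/ (between /s/ and /l/) is unaffected → [u].
/l/ — between /u/ and /k/, word-finally or immediately before a consonant — surfaces as [ɫ] (rule 1).
Rule 4 applies to /k/ (between /l/ and /e/: before a front vowel) → [tʃ].
/e/ (between /k/ and /w/) is unaffected → [e].
/w/ (between /e/ and /o/) is unaffected → [w].
/o/ (word-final): no rule targets it → [o].

[koɫsuɫtʃewo]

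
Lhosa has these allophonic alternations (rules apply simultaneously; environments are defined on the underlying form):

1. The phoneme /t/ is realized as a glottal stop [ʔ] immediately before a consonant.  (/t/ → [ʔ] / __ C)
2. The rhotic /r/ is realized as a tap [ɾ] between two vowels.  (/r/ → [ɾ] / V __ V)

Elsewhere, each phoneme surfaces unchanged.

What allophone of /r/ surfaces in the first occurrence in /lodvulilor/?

/r/ (word-final) is in the target of rule 2 but the environment (between two vowels) is not met → [r].

[r]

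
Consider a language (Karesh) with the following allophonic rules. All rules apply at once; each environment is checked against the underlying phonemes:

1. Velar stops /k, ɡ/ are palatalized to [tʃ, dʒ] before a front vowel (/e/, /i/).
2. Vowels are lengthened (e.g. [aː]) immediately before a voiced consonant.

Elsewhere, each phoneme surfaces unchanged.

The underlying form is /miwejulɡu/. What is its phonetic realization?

[miːweːjuːlɡu]

/m/ stays [m].
Rule 2 applies to /i/ (between /m/ and /w/: before a voiced consonant) → [iː].
/w/ stays [w].
Rule 2 applies to /e/ (between /w/ and /j/: before a voiced consonant) → [eː].
/j/ — not in any rule's target class → [j].
/u/ meets the environment for rule 2 (before a voiced consonant) → [uː].
/l/ stays [l].
/ɡ/ (between /l/ and /u/) is in the target of rule 1 but the environment (before a front vowel) is not met → [ɡ].
/u/ (word-final) is in the target of rule 2 but the environment (before a voiced consonant) is not met → [u].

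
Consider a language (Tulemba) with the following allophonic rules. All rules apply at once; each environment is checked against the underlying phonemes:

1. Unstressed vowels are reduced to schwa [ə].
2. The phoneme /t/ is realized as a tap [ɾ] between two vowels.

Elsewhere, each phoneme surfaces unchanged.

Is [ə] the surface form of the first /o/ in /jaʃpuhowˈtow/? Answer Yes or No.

Rule 1 applies to /o/ (between /h/ and /w/: in an unstressed syllable) → [ə].
The actual realization is [ə], which matches [ə].

Yes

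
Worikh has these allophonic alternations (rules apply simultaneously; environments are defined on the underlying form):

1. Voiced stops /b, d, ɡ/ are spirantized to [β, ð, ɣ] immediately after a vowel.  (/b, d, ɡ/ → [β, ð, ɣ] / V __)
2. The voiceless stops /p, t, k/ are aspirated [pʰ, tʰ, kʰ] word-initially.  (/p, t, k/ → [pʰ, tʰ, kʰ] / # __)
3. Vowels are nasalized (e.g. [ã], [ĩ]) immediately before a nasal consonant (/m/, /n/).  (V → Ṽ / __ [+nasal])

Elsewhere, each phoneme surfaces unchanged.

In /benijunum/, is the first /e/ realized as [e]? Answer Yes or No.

No

/e/ (between /b/ and /n/): before a nasal consonant, so rule 3 applies → [ẽ].
The actual realization is [ẽ], not [e].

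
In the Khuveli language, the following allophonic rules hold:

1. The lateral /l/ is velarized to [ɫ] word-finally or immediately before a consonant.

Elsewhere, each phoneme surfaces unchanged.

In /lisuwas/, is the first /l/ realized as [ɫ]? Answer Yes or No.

/l/ — word-initial; rule 1 does not apply here → [l].
The actual realization is [l], not [ɫ].

No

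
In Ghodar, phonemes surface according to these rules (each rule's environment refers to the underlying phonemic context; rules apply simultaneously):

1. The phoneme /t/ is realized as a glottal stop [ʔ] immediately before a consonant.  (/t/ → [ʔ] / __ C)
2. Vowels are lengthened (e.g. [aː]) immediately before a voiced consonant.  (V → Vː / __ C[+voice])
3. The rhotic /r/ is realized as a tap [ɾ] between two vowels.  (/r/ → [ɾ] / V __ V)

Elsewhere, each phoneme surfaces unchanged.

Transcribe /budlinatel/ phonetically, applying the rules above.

/b/ stays [b].
/u/ — between /b/ and /d/, before a voiced consonant — surfaces as [uː] (rule 2).
/d/ (between /u/ and /l/): no rule targets it → [d].
/l/ (between /d/ and /i/) is unaffected → [l].
Rule 2 applies to /i/ (between /l/ and /n/: before a voiced consonant) → [iː].
/n/ (between /i/ and /a/) is unaffected → [n].
/a/ — between /n/ and /t/; rule 2 does not apply here → [a].
/t/ (between /a/ and /e/) fails the environment for rule 1, so it stays [t].
/e/ meets the environment for rule 2 (before a voiced consonant) → [eː].
/l/ — not in any rule's target class → [l].

[buːdliːnateːl]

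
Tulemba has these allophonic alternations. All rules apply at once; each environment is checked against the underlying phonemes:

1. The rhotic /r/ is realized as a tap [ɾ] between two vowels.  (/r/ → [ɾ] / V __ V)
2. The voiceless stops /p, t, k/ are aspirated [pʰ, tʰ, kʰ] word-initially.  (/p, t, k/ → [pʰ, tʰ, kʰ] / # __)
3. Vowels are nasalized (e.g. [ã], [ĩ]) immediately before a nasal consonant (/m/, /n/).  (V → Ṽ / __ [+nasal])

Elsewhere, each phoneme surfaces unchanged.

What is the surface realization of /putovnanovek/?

Rule 2 applies to /p/ (word-initial: word-initially) → [pʰ].
/u/ (between /p/ and /t/) fails the environment for rule 3, so it stays [u].
/t/ — between /u/ and /o/; rule 2 does not apply here → [t].
/o/ (between /t/ and /v/) fails the environment for rule 3, so it stays [o].
/v/ stays [v].
/n/ — not in any rule's target class → [n].
/a/ — between /n/ and /n/, before a nasal consonant — surfaces as [ã] (rule 3).
/n/ stays [n].
/o/ (between /n/ and /v/) fails the environment for rule 3, so it stays [o].
/v/ stays [v].
/e/ — between /v/ and /k/; rule 3 does not apply here → [e].
/k/ — word-final; rule 2 does not apply here → [k].

[pʰutovnãnovek]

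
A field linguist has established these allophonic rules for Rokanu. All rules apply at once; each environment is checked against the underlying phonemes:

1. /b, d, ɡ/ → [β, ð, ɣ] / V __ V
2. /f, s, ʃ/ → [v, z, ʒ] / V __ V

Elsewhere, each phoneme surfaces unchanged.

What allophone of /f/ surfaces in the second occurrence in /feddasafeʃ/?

[v]

/f/ meets the environment for rule 2 (between two vowels) → [v].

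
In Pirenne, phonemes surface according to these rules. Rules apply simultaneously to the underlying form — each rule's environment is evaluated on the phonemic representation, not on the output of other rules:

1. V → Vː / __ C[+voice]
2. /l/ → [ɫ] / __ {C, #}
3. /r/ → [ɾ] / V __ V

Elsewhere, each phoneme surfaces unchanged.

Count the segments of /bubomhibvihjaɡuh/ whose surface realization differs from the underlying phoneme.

Segments that undergo a rule: /u/ → [uː] (rule 1); /o/ → [oː] (rule 1); /i/ → [iː] (rule 1); /a/ → [aː] (rule 1).
All other segments surface unchanged.

4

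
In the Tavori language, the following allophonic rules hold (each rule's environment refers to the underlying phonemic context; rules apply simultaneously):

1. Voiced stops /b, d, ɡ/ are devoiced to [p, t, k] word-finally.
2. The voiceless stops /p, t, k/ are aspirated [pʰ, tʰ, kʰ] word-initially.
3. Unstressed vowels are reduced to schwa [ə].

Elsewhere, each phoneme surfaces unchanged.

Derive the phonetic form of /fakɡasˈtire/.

/f/ — not in any rule's target class → [f].
/a/ (between /f/ and /k/) occurs in an unstressed syllable → [ə] by rule 3.
/k/ (between /a/ and /ɡ/): rule 2 targets it, but not word-initially → unchanged [k].
/ɡ/ (between /k/ and /a/): rule 1 targets it, but not word-finally → unchanged [ɡ].
Rule 3 applies to /a/ (between /ɡ/ and /s/: in an unstressed syllable) → [ə].
/s/ (between /a/ and /t/) is unaffected → [s].
/t/ (between /s/ and /i/): rule 2 targets it, but not word-initially → unchanged [t].
/i/ (between /t/ and /r/): rule 3 targets it, but not in an unstressed syllable → unchanged [i].
/r/ (between /i/ and /e/) is unaffected → [r].
/e/ (word-final): in an unstressed syllable, so rule 3 applies → [ə].

[fəkɡəsˈtirə]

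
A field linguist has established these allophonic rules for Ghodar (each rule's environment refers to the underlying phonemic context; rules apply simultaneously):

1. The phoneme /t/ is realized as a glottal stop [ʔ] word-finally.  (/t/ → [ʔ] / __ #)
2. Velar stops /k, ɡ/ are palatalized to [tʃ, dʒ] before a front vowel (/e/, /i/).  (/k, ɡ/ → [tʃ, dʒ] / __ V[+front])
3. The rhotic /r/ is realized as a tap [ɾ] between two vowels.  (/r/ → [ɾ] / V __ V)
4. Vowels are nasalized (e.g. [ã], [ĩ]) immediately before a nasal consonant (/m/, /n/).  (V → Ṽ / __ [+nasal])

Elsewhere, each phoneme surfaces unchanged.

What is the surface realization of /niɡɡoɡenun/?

/n/ stays [n].
/i/ (between /n/ and /ɡ/) fails the environment for rule 4, so it stays [i].
/ɡ/ (between /i/ and /ɡ/) fails the environment for rule 2, so it stays [ɡ].
/ɡ/ (between /ɡ/ and /o/) is in the target of rule 2 but the environment (before a front vowel) is not met → [ɡ].
/o/ (between /ɡ/ and /ɡ/) is in the target of rule 4 but the environment (before a nasal consonant) is not met → [o].
Rule 2 applies to /ɡ/ (between /o/ and /e/: before a front vowel) → [dʒ].
Rule 4 applies to /e/ (between /ɡ/ and /n/: before a nasal consonant) → [ẽ].
/n/ stays [n].
/u/ — between /n/ and /n/, before a nasal consonant — surfaces as [ũ] (rule 4).
/n/ — not in any rule's target class → [n].

[niɡɡodʒẽnũn]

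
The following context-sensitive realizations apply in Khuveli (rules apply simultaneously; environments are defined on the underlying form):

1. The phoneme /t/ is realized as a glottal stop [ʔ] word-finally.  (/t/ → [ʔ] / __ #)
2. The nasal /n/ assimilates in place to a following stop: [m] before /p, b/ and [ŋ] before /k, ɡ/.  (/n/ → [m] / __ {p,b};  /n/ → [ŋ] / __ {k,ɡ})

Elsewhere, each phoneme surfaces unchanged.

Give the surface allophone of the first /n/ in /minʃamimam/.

[n]

/n/ (between /i/ and /ʃ/): rule 2 targets it, but not before a labial or velar stop → unchanged [n].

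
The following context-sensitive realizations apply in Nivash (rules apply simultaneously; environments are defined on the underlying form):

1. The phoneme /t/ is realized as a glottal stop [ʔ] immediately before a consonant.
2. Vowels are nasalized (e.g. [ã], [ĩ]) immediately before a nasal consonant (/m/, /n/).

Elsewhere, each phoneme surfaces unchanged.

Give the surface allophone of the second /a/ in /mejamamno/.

[ã]

Rule 2 applies to /a/ (between /m/ and /m/: before a nasal consonant) → [ã].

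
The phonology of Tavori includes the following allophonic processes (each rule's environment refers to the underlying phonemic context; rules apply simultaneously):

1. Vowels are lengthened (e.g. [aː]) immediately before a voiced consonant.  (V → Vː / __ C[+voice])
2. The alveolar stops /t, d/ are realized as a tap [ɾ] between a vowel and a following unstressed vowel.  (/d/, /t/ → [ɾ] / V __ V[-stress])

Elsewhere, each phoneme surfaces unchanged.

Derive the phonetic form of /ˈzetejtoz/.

[ˈzeɾeːjtoːz]

/z/ (word-initial) is unaffected → [z].
/e/ (between /z/ and /t/) is in the target of rule 1 but the environment (before a voiced consonant) is not met → [e].
/t/ — between /e/ and /e/, between a vowel and a following unstressed vowel — surfaces as [ɾ] (rule 2).
/e/ (between /t/ and /j/): before a voiced consonant, so rule 1 applies → [eː].
/j/ stays [j].
/t/ — between /j/ and /o/; rule 2 does not apply here → [t].
/o/ — between /t/ and /z/, before a voiced consonant — surfaces as [oː] (rule 1).
/z/ (word-final): no rule targets it → [z].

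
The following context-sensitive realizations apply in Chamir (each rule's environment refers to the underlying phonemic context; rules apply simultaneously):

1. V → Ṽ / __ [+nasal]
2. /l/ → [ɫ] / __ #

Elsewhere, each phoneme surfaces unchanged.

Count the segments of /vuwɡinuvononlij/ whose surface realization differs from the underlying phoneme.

Segments that undergo a rule: /i/ → [ĩ] (rule 1); /o/ → [õ] (rule 1); /o/ → [õ] (rule 1).
All other segments surface unchanged.

3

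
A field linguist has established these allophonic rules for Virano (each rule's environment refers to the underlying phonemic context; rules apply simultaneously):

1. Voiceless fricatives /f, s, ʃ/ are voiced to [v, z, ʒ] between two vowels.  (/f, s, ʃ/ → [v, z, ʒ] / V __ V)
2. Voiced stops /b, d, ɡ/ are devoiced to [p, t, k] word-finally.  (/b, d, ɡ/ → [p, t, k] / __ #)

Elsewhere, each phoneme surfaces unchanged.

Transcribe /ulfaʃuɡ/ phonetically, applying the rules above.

[ulfaʒuk]

/u/ (word-initial): no rule targets it → [u].
/l/ (between /u/ and /f/): no rule targets it → [l].
/f/ (between /l/ and /a/): rule 1 targets it, but not between two vowels → unchanged [f].
/a/ (between /f/ and /ʃ/): no rule targets it → [a].
/ʃ/ (between /a/ and /u/): between two vowels, so rule 1 applies → [ʒ].
/u/ — not in any rule's target class → [u].
/ɡ/ (word-final) occurs word-finally → [k] by rule 2.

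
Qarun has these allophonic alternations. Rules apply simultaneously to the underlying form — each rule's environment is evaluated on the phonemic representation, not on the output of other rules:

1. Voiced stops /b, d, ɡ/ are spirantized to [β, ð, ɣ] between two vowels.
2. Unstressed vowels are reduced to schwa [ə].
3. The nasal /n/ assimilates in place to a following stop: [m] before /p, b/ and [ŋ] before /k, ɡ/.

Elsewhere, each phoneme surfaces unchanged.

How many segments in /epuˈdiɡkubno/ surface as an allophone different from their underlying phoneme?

Segments that undergo a rule: /e/ → [ə] (rule 2); /u/ → [ə] (rule 2); /d/ → [ð] (rule 1); /u/ → [ə] (rule 2); /o/ → [ə] (rule 2).
All other segments surface unchanged.

5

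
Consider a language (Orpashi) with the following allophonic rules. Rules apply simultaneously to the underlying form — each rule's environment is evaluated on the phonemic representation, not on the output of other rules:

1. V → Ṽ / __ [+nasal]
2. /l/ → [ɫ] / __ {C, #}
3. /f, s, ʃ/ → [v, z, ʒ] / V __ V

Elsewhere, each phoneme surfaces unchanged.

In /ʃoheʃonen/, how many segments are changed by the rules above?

Segments that undergo a rule: /ʃ/ → [ʒ] (rule 3); /o/ → [õ] (rule 1); /e/ → [ẽ] (rule 1).
All other segments surface unchanged.

3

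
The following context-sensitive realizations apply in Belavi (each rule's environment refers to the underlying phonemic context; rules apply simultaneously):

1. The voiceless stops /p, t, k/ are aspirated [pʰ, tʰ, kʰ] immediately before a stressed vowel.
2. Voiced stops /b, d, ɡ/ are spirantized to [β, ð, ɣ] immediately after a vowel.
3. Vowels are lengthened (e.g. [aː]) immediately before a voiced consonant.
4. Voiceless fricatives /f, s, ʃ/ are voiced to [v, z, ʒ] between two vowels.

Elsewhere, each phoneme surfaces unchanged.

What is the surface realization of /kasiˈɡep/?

/k/ (word-initial) fails the environment for rule 1, so it stays [k].
/a/ (between /k/ and /s/) is in the target of rule 3 but the environment (before a voiced consonant) is not met → [a].
/s/ (between /a/ and /i/): between two vowels, so rule 4 applies → [z].
/i/ (between /s/ and /ɡ/) occurs before a voiced consonant → [iː] by rule 3.
/ɡ/ — between /i/ and /e/, immediately after a vowel — surfaces as [ɣ] (rule 2).
/e/ (between /ɡ/ and /p/) is in the target of rule 3 but the environment (before a voiced consonant) is not met → [e].
/p/ — word-final; rule 1 does not apply here → [p].

[kaziːˈɣep]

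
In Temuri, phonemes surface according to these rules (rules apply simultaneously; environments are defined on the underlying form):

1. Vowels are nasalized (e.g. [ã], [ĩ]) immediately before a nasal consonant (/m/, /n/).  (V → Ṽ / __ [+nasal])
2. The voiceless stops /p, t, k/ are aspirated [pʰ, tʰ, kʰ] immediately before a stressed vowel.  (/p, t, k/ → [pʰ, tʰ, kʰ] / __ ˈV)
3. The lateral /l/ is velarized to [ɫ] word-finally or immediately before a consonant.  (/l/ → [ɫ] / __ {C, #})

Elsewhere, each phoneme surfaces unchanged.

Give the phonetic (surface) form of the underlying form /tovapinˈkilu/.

/t/ (word-initial) is in the target of rule 2 but the environment (immediately before a stressed vowel) is not met → [t].
/o/ — between /t/ and /v/; rule 1 does not apply here → [o].
/v/ stays [v].
/a/ (between /v/ and /p/) is in the target of rule 1 but the environment (before a nasal consonant) is not met → [a].
/p/ (between /a/ and /i/): rule 2 targets it, but not immediately before a stressed vowel → unchanged [p].
/i/ meets the environment for rule 1 (before a nasal consonant) → [ĩ].
/n/ stays [n].
/k/ (between /n/ and /i/): immediately before a stressed vowel, so rule 2 applies → [kʰ].
/i/ — between /k/ and /l/; rule 1 does not apply here → [i].
/l/ (between /i/ and /u/) is in the target of rule 3 but the environment (word-finally or immediately before a consonant) is not met → [l].
/u/ (word-final) is in the target of rule 1 but the environment (before a nasal consonant) is not met → [u].

[tovapĩnˈkʰilu]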